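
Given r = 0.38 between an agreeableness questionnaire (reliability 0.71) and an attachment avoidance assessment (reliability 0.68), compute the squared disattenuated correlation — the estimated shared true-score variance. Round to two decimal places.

0.30

Disattenuated r = 0.38 / √(0.71 × 0.68) = 0.38 / 0.6948 = 0.5469.
Shared true-score variance = 0.5469² = 0.2991 ≈ 0.30.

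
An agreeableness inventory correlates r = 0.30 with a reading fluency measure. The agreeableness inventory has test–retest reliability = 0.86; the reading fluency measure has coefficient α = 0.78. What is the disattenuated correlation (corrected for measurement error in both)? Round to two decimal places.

r_true = r_obs / √(r_xx · r_yy) = 0.30 / √(0.86 × 0.78) = 0.30 / √0.6708 = 0.30 / 0.8190 ≈ 0.37.

0.37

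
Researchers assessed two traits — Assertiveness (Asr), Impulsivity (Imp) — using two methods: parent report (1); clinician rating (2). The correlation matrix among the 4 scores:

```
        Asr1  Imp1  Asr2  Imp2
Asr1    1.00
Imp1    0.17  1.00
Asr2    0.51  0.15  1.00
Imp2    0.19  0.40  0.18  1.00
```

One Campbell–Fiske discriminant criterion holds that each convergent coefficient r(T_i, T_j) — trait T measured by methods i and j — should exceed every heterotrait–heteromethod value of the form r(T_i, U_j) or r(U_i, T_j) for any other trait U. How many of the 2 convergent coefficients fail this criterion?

0

Convergent coefficients and their comparison sets:
Asr (methods 1·2): 0.51 vs {0.19, 0.15} → pass.
Imp (methods 1·2): 0.40 vs {0.15, 0.19} → pass.
0 of 2 fail.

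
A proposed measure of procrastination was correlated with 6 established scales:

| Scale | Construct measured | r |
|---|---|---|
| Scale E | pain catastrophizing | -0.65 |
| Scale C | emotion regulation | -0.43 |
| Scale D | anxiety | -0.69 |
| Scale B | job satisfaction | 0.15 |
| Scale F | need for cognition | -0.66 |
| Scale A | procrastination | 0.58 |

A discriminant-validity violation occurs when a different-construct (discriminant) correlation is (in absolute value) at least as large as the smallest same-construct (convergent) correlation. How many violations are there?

3

Convergent (same construct = procrastination): Scale A.
Smallest convergent = 0.58. Discriminant |r|: 0.65, 0.43, 0.69, 0.15, 0.66; count ≥ 0.58 → 3.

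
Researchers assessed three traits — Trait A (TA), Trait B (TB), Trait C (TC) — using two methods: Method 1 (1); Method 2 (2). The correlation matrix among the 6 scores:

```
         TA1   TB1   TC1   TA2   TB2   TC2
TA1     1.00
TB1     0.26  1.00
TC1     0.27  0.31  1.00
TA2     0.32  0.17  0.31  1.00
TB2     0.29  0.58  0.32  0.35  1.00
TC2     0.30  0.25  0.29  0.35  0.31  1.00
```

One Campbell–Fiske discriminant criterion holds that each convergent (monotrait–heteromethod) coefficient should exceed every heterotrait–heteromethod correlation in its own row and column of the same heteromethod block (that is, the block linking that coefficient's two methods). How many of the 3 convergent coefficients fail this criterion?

1

Each convergent coefficient versus the relevant comparison correlations:
TA (methods 1·2): 0.32 vs {0.29, 0.17, 0.30, 0.31} → pass.
TB (methods 1·2): 0.58 vs {0.17, 0.29, 0.25, 0.32} → pass.
TC (methods 1·2): 0.29 vs {0.31, 0.30, 0.32, 0.25} → fail.
1 of 3 fail.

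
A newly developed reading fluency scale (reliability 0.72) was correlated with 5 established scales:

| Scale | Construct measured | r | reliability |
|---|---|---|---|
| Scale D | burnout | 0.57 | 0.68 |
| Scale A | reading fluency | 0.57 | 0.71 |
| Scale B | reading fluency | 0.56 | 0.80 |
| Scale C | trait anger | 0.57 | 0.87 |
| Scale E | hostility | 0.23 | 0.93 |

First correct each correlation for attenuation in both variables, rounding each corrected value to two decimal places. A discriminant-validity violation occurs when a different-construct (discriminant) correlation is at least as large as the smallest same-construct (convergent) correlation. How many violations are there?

1

Disattenuated r (r / √(r_scale · r_new)):
  Scale D (disc): 0.57 / √(0.68·0.72) = 0.81
  Scale A (conv): 0.57 / √(0.71·0.72) = 0.80
  Scale B (conv): 0.56 / √(0.80·0.72) = 0.74
  Scale C (disc): 0.57 / √(0.87·0.72) = 0.72
  Scale E (disc): 0.23 / √(0.93·0.72) = 0.28
Smallest convergent = 0.74. Discriminant values: 0.81, 0.72, 0.28; count ≥ 0.74 → 1.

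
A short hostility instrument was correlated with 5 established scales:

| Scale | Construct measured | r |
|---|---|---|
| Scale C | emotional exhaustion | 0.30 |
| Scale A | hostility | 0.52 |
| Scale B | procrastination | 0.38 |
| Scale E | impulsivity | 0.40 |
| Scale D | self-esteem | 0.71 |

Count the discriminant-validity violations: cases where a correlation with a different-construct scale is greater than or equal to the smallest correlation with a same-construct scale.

Convergent (same construct = hostility): Scale A.
Smallest convergent = 0.52. Discriminant values: 0.30, 0.38, 0.40, 0.71; count ≥ 0.52 → 1.

1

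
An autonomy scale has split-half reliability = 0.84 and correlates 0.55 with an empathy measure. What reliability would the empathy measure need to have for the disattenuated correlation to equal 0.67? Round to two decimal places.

r_true = r_obs / √(r_xx · r_yy) ⇒ 0.67 = 0.55 / √(0.84 · r_yy).
√(0.84 · r_yy) = 0.55 / 0.67 = 0.8209; 0.84 · r_yy = 0.6739; r_yy = 0.6739 / 0.84 ≈ 0.80.

0.80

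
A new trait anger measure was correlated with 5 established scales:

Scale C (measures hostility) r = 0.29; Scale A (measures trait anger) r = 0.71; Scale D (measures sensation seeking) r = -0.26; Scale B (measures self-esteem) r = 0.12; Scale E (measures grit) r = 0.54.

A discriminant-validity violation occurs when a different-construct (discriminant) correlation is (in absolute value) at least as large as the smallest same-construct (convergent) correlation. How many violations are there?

0

Convergent (same construct = trait anger): Scale A.
Smallest convergent = 0.71. Discriminant |r|: 0.29, 0.26, 0.12, 0.54; count ≥ 0.71 → 0.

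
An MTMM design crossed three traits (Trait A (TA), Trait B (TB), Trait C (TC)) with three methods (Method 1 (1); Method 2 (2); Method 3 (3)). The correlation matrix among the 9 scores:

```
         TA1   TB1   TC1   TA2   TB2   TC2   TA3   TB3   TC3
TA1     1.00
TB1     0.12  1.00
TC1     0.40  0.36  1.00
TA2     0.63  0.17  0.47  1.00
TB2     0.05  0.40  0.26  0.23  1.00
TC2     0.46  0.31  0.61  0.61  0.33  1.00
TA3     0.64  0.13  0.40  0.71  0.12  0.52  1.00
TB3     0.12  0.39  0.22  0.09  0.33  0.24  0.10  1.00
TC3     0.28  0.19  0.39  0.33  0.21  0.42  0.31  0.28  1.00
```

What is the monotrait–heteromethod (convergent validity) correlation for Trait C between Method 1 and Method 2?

Same trait (TC), different methods: r(TC1, TC2) = 0.61.

0.61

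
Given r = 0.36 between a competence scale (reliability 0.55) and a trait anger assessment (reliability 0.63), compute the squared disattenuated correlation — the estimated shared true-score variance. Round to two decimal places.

0.37

Disattenuated r = 0.36 / √(0.55 × 0.63) = 0.36 / 0.5886 = 0.6116.
Shared true-score variance = 0.6116² = 0.3741 ≈ 0.37.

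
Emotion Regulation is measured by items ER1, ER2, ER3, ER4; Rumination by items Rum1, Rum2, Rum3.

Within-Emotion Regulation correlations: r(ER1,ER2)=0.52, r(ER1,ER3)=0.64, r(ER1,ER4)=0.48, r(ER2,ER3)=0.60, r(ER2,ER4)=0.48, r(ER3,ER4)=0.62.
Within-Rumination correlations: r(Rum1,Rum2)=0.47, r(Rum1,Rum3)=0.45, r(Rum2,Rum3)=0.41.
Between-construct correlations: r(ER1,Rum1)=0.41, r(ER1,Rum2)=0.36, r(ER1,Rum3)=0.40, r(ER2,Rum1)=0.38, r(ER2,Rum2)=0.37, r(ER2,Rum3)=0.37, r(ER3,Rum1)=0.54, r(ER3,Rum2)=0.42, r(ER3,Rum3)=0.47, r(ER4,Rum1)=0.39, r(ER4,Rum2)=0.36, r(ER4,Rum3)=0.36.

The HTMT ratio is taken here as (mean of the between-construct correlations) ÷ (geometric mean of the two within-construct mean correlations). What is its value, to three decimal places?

0.810

Mean heterotrait r = 4.83/12 = 0.4025.
Mean within-ER = 3.34/6 = 0.5567; mean within-Rum = 1.33/3 = 0.4433.
Geometric mean = √(0.5567 × 0.4433) = 0.4968.
HTMT = 0.4025 / 0.4968 = 0.810.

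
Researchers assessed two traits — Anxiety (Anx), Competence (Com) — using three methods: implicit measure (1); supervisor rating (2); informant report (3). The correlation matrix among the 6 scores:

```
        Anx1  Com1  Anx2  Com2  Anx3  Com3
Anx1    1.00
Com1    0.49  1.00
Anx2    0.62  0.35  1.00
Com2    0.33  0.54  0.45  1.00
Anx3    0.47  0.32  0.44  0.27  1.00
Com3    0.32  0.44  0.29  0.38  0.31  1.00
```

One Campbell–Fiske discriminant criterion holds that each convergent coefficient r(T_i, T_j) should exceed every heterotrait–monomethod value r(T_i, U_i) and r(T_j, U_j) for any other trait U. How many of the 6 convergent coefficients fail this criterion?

4

Each convergent coefficient versus the relevant comparison correlations:
Anx (methods 1·2): 0.62 vs {0.49, 0.45} → pass.
Anx (methods 1·3): 0.47 vs {0.49, 0.31} → fail.
Anx (methods 2·3): 0.44 vs {0.45, 0.31} → fail.
Com (methods 1·2): 0.54 vs {0.49, 0.45} → pass.
Com (methods 1·3): 0.44 vs {0.49, 0.31} → fail.
Com (methods 2·3): 0.38 vs {0.45, 0.31} → fail.
4 of 6 fail.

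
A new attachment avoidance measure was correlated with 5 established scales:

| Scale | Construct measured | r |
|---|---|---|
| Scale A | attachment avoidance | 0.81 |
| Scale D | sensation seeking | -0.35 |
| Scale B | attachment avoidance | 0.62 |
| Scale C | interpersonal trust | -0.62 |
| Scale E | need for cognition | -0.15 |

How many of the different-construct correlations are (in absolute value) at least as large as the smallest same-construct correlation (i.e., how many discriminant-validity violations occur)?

Convergent (same construct = attachment avoidance): Scale A, Scale B.
Smallest convergent = 0.62. Discriminant |r|: 0.35, 0.62, 0.15; count ≥ 0.62 → 1.

1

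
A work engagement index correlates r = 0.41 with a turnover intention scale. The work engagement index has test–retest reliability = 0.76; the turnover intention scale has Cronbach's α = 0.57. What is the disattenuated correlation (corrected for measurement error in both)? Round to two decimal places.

r_true = r_obs / √(r_xx · r_yy) = 0.41 / √(0.76 × 0.57) = 0.41 / √0.4332 = 0.41 / 0.6582 ≈ 0.62.

0.62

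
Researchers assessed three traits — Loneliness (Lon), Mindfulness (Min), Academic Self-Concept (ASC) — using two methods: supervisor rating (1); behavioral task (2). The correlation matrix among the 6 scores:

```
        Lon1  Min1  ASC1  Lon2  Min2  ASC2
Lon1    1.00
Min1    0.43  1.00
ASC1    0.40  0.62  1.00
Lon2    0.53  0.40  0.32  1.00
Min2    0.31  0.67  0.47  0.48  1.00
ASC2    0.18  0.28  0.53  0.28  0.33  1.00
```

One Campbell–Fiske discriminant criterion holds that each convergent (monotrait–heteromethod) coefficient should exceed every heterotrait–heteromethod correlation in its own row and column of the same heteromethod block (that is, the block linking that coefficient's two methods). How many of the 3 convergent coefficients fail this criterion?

0

Convergent coefficients and their comparison sets:
Lon (methods 1·2): 0.53 vs {0.31, 0.40, 0.18, 0.32} → pass.
Min (methods 1·2): 0.67 vs {0.40, 0.31, 0.28, 0.47} → pass.
ASC (methods 1·2): 0.53 vs {0.32, 0.18, 0.47, 0.28} → pass.
0 of 3 fail.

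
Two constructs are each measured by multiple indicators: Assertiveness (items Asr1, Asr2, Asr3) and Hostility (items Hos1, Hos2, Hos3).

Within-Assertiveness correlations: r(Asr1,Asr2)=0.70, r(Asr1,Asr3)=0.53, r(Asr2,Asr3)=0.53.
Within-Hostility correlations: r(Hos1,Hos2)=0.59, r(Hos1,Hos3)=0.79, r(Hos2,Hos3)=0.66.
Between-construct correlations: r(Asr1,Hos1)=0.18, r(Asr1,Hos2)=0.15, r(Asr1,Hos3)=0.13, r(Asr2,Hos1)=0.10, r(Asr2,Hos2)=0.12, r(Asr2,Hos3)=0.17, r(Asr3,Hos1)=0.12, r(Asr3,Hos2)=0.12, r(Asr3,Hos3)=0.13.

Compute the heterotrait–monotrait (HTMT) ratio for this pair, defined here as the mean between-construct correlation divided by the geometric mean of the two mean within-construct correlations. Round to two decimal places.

Between-construct mean = 1.22/9 = 0.1356.
Mean within-Asr = 1.76/3 = 0.5867; mean within-Hos = 2.04/3 = 0.6800.
Geometric mean = √(0.5867 × 0.6800) = 0.6316.
HTMT = 0.1356 / 0.6316 = 0.21.

0.21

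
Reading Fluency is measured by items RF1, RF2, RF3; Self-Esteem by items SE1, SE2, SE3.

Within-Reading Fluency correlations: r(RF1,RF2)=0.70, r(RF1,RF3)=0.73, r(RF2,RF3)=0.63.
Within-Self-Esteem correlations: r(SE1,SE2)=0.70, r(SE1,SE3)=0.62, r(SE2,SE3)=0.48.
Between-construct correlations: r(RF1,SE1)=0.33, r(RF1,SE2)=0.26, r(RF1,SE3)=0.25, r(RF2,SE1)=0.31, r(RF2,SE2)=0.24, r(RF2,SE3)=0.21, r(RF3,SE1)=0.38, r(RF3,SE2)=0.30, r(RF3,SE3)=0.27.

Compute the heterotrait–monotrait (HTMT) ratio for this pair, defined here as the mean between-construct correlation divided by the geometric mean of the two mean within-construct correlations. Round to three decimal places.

0.441

Mean between = 2.55/9 = 0.2833.
Mean within-RF = 2.06/3 = 0.6867; mean within-SE = 1.80/3 = 0.6000.
Geometric mean = √(0.6867 × 0.6000) = 0.6419.
HTMT = 0.2833 / 0.6419 = 0.441.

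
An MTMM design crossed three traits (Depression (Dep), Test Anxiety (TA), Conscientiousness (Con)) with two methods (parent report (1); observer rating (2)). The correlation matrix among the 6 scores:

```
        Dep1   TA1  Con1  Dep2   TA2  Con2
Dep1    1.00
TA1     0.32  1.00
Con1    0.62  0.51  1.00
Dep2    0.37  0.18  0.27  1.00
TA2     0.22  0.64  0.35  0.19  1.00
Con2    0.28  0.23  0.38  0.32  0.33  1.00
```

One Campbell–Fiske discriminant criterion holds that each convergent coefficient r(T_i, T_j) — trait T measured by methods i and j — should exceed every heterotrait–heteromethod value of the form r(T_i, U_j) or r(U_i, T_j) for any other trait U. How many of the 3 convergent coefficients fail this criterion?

Checking each validity diagonal entry against its comparison values:
Dep (methods 1·2): 0.37 vs {0.22, 0.18, 0.28, 0.27} → pass.
TA (methods 1·2): 0.64 vs {0.18, 0.22, 0.23, 0.35} → pass.
Con (methods 1·2): 0.38 vs {0.27, 0.28, 0.35, 0.23} → pass.
0 of 3 fail.

0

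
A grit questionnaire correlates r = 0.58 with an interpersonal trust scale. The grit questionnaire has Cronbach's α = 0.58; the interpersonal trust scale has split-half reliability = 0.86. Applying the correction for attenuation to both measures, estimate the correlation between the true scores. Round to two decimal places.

r_true = r_obs / √(r_xx · r_yy) = 0.58 / √(0.58 × 0.86) = 0.58 / √0.4988 = 0.58 / 0.7063 ≈ 0.82.

0.82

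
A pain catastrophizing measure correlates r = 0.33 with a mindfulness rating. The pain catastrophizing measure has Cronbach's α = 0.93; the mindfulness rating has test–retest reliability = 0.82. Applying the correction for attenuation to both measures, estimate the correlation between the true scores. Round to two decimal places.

r_true = r_obs / √(r_xx · r_yy) = 0.33 / √(0.93 × 0.82) = 0.33 / √0.7626 = 0.33 / 0.8733 ≈ 0.38.

0.38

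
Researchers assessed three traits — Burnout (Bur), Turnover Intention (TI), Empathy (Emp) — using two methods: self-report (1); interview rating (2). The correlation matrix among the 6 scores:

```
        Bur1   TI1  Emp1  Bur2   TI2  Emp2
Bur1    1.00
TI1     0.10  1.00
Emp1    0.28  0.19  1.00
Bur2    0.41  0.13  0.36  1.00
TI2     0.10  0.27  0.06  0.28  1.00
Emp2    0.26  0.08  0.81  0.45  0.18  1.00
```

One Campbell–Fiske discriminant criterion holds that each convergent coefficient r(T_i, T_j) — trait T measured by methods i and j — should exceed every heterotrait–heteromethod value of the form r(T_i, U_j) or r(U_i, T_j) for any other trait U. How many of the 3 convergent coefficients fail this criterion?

0

Each convergent coefficient versus the relevant comparison correlations:
Bur (methods 1·2): 0.41 vs {0.10, 0.13, 0.26, 0.36} → pass.
TI (methods 1·2): 0.27 vs {0.13, 0.10, 0.08, 0.06} → pass.
Emp (methods 1·2): 0.81 vs {0.36, 0.26, 0.06, 0.08} → pass.
0 of 3 fail.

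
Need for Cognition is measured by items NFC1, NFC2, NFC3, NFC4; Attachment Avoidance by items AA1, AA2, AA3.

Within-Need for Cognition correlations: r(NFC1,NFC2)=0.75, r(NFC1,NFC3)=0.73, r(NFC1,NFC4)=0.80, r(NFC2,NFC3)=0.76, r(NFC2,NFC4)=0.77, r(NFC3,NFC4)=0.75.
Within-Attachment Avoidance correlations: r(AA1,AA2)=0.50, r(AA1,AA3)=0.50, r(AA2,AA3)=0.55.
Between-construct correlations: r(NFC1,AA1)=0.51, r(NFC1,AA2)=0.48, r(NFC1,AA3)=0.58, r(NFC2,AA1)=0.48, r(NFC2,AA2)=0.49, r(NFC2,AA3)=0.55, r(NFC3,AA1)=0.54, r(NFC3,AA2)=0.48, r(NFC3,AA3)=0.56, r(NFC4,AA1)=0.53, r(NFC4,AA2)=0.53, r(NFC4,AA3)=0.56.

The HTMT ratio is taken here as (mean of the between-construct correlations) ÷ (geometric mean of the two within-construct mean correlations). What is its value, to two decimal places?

Mean heterotrait r = 6.29/12 = 0.5242.
Mean within-NFC = 4.56/6 = 0.7600; mean within-AA = 1.55/3 = 0.5167.
Geometric mean = √(0.7600 × 0.5167) = 0.6267.
HTMT = 0.5242 / 0.6267 = 0.84.

0.84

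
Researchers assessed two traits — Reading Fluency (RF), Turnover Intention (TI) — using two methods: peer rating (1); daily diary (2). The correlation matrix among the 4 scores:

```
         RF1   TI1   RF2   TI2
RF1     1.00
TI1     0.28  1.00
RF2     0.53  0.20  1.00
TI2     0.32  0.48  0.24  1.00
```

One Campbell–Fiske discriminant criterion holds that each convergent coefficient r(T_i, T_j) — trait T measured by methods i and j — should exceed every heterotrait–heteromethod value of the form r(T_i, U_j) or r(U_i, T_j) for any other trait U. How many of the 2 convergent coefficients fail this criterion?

Each convergent coefficient versus the relevant comparison correlations:
RF (methods 1·2): 0.53 vs {0.32, 0.20} → pass.
TI (methods 1·2): 0.48 vs {0.20, 0.32} → pass.
0 of 2 fail.

0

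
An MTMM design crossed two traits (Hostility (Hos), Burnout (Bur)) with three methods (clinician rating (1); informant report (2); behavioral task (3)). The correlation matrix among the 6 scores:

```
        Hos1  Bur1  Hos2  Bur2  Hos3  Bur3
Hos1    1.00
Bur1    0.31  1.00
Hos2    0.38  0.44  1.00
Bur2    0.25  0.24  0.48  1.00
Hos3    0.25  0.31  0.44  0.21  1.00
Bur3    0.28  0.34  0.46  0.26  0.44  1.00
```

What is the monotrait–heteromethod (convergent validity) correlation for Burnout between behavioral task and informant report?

0.26

Same trait (Bur), different methods: r(Bur3, Bur2) = 0.26.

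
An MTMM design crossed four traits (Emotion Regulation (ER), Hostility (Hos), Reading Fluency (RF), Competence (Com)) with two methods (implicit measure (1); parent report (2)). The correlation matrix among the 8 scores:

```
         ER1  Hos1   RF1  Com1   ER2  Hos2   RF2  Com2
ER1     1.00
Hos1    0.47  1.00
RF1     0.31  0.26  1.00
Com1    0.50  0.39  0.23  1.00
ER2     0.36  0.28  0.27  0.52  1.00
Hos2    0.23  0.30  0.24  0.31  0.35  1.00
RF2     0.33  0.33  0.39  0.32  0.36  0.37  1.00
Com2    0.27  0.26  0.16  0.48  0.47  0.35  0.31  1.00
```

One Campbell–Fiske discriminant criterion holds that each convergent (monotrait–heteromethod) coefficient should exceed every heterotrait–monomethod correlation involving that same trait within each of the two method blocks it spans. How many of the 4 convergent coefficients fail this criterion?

3

Checking each validity diagonal entry against its comparison values:
ER (methods 1·2): 0.36 vs {0.47, 0.35, 0.31, 0.36, 0.50, 0.47} → fail.
Hos (methods 1·2): 0.30 vs {0.47, 0.35, 0.26, 0.37, 0.39, 0.35} → fail.
RF (methods 1·2): 0.39 vs {0.31, 0.36, 0.26, 0.37, 0.23, 0.31} → pass.
Com (methods 1·2): 0.48 vs {0.50, 0.47, 0.39, 0.35, 0.23, 0.31} → fail.
3 of 4 fail.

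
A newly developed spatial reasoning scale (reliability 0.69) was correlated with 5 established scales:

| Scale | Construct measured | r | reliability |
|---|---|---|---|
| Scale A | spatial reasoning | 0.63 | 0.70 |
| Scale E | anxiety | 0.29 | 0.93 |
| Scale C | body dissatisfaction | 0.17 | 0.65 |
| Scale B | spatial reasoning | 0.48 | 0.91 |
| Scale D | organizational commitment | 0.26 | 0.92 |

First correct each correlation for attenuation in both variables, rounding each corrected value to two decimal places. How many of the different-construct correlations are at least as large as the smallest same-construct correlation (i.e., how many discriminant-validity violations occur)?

Disattenuated r (r / √(r_scale · r_new)):
  Scale A (conv): 0.63 / √(0.70·0.69) = 0.91
  Scale E (disc): 0.29 / √(0.93·0.69) = 0.36
  Scale C (disc): 0.17 / √(0.65·0.69) = 0.25
  Scale B (conv): 0.48 / √(0.91·0.69) = 0.61
  Scale D (disc): 0.26 / √(0.92·0.69) = 0.33
Smallest convergent = 0.61. Discriminant values: 0.36, 0.25, 0.33; count ≥ 0.61 → 0.

0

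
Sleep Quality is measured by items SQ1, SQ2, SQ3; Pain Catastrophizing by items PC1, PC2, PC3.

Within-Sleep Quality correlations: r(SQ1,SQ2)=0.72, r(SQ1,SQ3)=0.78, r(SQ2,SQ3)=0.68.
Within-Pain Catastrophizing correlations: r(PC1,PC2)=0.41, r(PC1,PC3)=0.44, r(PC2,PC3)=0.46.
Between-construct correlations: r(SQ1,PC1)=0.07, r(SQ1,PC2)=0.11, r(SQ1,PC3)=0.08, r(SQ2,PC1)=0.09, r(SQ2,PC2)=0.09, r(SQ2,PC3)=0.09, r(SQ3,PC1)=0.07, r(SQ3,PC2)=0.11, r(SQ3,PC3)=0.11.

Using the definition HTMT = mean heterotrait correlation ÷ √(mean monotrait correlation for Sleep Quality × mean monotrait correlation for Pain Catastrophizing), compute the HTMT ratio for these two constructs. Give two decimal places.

0.16

Between-construct mean = 0.82/9 = 0.0911.
Mean within-SQ = 2.18/3 = 0.7267; mean within-PC = 1.31/3 = 0.4367.
Geometric mean = √(0.7267 × 0.4367) = 0.5633.
HTMT = 0.0911 / 0.5633 = 0.16.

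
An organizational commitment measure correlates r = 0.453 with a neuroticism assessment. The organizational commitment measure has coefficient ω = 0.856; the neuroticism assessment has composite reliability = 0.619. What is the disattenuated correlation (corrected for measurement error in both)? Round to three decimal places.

0.622

r_true = r_obs / √(r_xx · r_yy) = 0.453 / √(0.856 × 0.619) = 0.453 / √0.529864 = 0.453 / 0.7279 ≈ 0.622.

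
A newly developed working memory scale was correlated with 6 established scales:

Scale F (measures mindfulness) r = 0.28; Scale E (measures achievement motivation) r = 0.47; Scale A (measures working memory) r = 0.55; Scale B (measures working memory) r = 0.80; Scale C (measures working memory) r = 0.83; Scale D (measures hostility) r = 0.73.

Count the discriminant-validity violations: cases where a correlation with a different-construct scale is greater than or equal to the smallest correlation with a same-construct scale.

1

Convergent (same construct = working memory): Scale A, Scale B, Scale C.
Smallest convergent = 0.55. Discriminant values: 0.28, 0.47, 0.73; count ≥ 0.55 → 1.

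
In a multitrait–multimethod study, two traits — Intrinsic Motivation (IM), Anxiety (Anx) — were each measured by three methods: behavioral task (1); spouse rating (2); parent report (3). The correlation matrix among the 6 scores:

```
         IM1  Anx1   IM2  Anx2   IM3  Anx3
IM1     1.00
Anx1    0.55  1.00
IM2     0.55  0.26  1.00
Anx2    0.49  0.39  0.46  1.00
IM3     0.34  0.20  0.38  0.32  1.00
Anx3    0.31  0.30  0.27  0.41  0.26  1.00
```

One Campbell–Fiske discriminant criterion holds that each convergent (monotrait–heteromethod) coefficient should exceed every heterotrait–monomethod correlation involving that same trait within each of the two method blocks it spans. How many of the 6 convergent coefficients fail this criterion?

Each convergent coefficient versus the relevant comparison correlations:
IM (methods 1·2): 0.55 vs {0.55, 0.46} → fail.
IM (methods 1·3): 0.34 vs {0.55, 0.26} → fail.
IM (methods 2·3): 0.38 vs {0.46, 0.26} → fail.
Anx (methods 1·2): 0.39 vs {0.55, 0.46} → fail.
Anx (methods 1·3): 0.30 vs {0.55, 0.26} → fail.
Anx (methods 2·3): 0.41 vs {0.46, 0.26} → fail.
6 of 6 fail.

6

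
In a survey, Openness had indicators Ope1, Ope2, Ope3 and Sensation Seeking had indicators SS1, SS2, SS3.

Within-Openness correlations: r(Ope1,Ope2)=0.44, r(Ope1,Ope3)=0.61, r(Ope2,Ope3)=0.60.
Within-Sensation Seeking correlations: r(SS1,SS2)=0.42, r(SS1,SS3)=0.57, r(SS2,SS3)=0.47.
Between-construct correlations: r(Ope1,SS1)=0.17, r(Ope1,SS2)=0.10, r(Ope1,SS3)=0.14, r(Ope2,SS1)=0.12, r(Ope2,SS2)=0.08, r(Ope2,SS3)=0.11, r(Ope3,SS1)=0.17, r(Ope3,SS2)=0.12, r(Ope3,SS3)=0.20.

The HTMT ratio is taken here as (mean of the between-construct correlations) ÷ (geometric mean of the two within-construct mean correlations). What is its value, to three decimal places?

Mean heterotrait r = 1.21/9 = 0.1344.
Mean within-Ope = 1.65/3 = 0.5500; mean within-SS = 1.46/3 = 0.4867.
Geometric mean = √(0.5500 × 0.4867) = 0.5174.
HTMT = 0.1344 / 0.5174 = 0.260.

0.260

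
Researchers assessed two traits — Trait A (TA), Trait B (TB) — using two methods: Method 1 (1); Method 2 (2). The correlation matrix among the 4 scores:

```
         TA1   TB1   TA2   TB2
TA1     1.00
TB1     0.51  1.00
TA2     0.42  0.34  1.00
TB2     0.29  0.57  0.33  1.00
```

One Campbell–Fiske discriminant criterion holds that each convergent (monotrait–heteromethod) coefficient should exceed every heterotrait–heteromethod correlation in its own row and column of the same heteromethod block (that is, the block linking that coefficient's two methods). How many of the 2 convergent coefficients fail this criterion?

0

Checking each validity diagonal entry against its comparison values:
TA (methods 1·2): 0.42 vs {0.29, 0.34} → pass.
TB (methods 1·2): 0.57 vs {0.34, 0.29} → pass.
0 of 2 fail.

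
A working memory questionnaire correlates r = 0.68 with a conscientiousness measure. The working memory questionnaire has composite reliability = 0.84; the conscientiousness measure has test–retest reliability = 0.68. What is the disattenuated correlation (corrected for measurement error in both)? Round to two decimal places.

0.90

r_true = r_obs / √(r_xx · r_yy) = 0.68 / √(0.84 × 0.68) = 0.68 / √0.5712 = 0.68 / 0.7558 ≈ 0.90.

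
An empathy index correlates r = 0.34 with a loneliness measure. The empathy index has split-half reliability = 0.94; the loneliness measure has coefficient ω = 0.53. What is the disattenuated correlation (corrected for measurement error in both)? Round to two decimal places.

r_true = r_obs / √(r_xx · r_yy) = 0.34 / √(0.94 × 0.53) = 0.34 / √0.4982 = 0.34 / 0.7058 ≈ 0.48.

0.48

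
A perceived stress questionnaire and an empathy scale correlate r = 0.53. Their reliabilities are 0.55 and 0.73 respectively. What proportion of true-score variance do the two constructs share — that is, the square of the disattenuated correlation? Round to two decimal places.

Disattenuated r = 0.53 / √(0.55 × 0.73) = 0.53 / 0.6336 = 0.8365.
Shared true-score variance = 0.8365² = 0.6997 ≈ 0.70.

0.70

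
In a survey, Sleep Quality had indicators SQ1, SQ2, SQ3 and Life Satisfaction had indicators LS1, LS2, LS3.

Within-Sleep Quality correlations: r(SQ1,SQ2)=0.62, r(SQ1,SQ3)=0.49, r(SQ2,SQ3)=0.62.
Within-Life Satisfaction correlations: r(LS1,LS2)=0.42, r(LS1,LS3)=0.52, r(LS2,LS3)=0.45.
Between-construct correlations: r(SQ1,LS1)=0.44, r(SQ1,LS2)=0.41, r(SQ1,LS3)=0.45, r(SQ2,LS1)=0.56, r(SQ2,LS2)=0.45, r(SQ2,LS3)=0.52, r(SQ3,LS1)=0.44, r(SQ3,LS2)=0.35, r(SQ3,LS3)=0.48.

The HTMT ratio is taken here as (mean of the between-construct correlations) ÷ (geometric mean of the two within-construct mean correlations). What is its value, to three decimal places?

Mean between = 4.10/9 = 0.4556.
Mean within-SQ = 1.73/3 = 0.5767; mean within-LS = 1.39/3 = 0.4633.
Geometric mean = √(0.5767 × 0.4633) = 0.5169.
HTMT = 0.4556 / 0.5169 = 0.881.

0.881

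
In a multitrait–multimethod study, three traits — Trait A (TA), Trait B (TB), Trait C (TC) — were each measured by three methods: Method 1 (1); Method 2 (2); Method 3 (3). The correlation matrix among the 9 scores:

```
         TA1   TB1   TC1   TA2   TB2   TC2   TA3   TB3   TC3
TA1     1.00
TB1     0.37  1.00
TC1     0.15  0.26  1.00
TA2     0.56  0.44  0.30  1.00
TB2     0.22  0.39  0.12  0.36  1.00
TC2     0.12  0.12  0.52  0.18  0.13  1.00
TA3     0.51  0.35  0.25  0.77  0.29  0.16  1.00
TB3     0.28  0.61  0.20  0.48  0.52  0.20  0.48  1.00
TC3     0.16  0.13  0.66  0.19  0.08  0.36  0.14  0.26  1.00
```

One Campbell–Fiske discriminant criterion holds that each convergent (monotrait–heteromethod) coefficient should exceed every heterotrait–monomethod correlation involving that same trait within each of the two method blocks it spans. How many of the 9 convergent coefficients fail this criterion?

0

Each convergent coefficient versus the relevant comparison correlations:
TA (methods 1·2): 0.56 vs {0.37, 0.36, 0.15, 0.18} → pass.
TA (methods 1·3): 0.51 vs {0.37, 0.48, 0.15, 0.14} → pass.
TA (methods 2·3): 0.77 vs {0.36, 0.48, 0.18, 0.14} → pass.
TB (methods 1·2): 0.39 vs {0.37, 0.36, 0.26, 0.13} → pass.
TB (methods 1·3): 0.61 vs {0.37, 0.48, 0.26, 0.26} → pass.
TB (methods 2·3): 0.52 vs {0.36, 0.48, 0.13, 0.26} → pass.
TC (methods 1·2): 0.52 vs {0.15, 0.18, 0.26, 0.13} → pass.
TC (methods 1·3): 0.66 vs {0.15, 0.14, 0.26, 0.26} → pass.
TC (methods 2·3): 0.36 vs {0.18, 0.14, 0.13, 0.26} → pass.
0 of 9 fail.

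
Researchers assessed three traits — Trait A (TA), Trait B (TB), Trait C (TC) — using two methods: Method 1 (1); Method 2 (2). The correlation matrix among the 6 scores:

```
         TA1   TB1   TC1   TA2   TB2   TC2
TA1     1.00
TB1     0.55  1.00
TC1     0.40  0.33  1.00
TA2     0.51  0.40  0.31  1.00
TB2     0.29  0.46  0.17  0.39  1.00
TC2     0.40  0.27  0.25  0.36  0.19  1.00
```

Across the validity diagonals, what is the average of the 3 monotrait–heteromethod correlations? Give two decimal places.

Convergent values: 0.51, 0.46, 0.25; mean = 1.22/3 = 0.41.

0.41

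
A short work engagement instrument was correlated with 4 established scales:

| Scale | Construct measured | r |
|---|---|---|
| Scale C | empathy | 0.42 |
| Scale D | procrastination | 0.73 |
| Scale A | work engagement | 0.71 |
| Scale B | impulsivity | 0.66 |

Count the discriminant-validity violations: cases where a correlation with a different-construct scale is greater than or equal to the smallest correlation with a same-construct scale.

1

Convergent (same construct = work engagement): Scale A.
Smallest convergent = 0.71. Discriminant values: 0.42, 0.73, 0.66; count ≥ 0.71 → 1.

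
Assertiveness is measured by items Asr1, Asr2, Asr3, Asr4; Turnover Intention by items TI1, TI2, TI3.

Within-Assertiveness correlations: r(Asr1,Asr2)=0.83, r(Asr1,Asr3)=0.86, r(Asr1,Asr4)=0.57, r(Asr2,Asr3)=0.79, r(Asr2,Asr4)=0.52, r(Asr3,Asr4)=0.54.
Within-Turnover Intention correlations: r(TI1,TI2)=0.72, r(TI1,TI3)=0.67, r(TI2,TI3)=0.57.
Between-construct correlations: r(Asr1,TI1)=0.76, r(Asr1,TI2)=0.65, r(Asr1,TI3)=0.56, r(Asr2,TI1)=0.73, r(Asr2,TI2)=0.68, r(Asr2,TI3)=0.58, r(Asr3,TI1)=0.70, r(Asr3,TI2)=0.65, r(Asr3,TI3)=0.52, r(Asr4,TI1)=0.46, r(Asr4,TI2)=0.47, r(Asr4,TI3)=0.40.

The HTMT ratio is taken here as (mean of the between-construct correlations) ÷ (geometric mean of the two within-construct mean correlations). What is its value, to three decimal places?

0.892

Between-construct mean = 7.16/12 = 0.5967.
Mean within-Asr = 4.11/6 = 0.6850; mean within-TI = 1.96/3 = 0.6533.
Geometric mean = √(0.6850 × 0.6533) = 0.6690.
HTMT = 0.5967 / 0.6690 = 0.892.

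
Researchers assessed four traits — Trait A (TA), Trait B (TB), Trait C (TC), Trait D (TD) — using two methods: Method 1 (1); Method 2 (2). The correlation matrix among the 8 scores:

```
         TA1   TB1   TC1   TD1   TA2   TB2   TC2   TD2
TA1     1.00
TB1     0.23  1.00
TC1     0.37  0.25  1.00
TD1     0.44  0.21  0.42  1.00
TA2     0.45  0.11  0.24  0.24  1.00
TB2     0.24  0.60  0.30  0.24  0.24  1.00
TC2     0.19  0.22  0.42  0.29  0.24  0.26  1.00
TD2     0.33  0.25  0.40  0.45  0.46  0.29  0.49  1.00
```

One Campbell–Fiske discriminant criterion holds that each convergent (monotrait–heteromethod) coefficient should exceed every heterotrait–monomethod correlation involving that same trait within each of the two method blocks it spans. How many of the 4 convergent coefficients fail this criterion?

3

Convergent coefficients and their comparison sets:
TA (methods 1·2): 0.45 vs {0.23, 0.24, 0.37, 0.24, 0.44, 0.46} → fail.
TB (methods 1·2): 0.60 vs {0.23, 0.24, 0.25, 0.26, 0.21, 0.29} → pass.
TC (methods 1·2): 0.42 vs {0.37, 0.24, 0.25, 0.26, 0.42, 0.49} → fail.
TD (methods 1·2): 0.45 vs {0.44, 0.46, 0.21, 0.29, 0.42, 0.49} → fail.
3 of 4 fail.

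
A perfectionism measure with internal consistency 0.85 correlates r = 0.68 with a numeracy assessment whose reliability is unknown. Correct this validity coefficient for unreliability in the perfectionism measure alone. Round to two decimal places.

Single correction: r_c = r_obs / √r_xx = 0.68 / √0.85 = 0.68 / 0.9220 ≈ 0.74.

0.74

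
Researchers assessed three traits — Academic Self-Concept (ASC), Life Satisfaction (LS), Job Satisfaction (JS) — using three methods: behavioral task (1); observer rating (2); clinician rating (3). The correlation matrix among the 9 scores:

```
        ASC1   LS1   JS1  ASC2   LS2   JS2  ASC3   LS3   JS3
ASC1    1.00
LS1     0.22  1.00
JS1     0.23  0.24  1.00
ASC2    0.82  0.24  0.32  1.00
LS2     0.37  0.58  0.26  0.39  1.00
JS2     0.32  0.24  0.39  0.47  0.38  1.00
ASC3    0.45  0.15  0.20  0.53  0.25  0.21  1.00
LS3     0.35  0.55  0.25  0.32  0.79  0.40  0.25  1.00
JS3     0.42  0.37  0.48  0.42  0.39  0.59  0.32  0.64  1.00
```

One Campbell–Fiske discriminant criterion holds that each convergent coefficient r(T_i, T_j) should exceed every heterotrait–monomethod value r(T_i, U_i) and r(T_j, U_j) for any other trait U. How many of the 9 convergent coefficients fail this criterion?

4

Convergent coefficients and their comparison sets:
ASC (methods 1·2): 0.82 vs {0.22, 0.39, 0.23, 0.47} → pass.
ASC (methods 1·3): 0.45 vs {0.22, 0.25, 0.23, 0.32} → pass.
ASC (methods 2·3): 0.53 vs {0.39, 0.25, 0.47, 0.32} → pass.
LS (methods 1·2): 0.58 vs {0.22, 0.39, 0.24, 0.38} → pass.
LS (methods 1·3): 0.55 vs {0.22, 0.25, 0.24, 0.64} → fail.
LS (methods 2·3): 0.79 vs {0.39, 0.25, 0.38, 0.64} → pass.
JS (methods 1·2): 0.39 vs {0.23, 0.47, 0.24, 0.38} → fail.
JS (methods 1·3): 0.48 vs {0.23, 0.32, 0.24, 0.64} → fail.
JS (methods 2·3): 0.59 vs {0.47, 0.32, 0.38, 0.64} → fail.
4 of 9 fail.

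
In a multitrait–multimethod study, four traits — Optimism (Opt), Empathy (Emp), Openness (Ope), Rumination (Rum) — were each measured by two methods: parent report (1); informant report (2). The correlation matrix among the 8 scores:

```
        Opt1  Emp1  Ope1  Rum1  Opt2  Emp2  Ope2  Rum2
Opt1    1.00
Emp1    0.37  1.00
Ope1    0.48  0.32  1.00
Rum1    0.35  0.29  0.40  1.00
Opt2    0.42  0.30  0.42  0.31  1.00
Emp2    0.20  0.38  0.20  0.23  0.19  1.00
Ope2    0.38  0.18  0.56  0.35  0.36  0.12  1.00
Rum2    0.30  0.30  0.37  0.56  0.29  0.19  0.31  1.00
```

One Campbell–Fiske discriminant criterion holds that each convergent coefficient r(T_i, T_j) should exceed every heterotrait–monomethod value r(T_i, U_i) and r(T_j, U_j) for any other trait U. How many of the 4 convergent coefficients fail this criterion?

1

Checking each validity diagonal entry against its comparison values:
Opt (methods 1·2): 0.42 vs {0.37, 0.19, 0.48, 0.36, 0.35, 0.29} → fail.
Emp (methods 1·2): 0.38 vs {0.37, 0.19, 0.32, 0.12, 0.29, 0.19} → pass.
Ope (methods 1·2): 0.56 vs {0.48, 0.36, 0.32, 0.12, 0.40, 0.31} → pass.
Rum (methods 1·2): 0.56 vs {0.35, 0.29, 0.29, 0.19, 0.40, 0.31} → pass.
1 of 4 fail.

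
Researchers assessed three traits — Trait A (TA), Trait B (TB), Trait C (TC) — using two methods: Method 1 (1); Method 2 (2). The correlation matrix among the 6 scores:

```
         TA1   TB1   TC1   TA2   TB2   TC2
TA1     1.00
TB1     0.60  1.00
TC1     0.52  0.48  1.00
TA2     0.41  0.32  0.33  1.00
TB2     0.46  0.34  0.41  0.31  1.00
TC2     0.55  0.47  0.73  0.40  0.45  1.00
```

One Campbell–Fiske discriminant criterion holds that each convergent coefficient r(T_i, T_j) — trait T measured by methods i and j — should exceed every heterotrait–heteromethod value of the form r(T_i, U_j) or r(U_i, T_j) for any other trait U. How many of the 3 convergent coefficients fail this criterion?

2

Each convergent coefficient versus the relevant comparison correlations:
TA (methods 1·2): 0.41 vs {0.46, 0.32, 0.55, 0.33} → fail.
TB (methods 1·2): 0.34 vs {0.32, 0.46, 0.47, 0.41} → fail.
TC (methods 1·2): 0.73 vs {0.33, 0.55, 0.41, 0.47} → pass.
2 of 3 fail.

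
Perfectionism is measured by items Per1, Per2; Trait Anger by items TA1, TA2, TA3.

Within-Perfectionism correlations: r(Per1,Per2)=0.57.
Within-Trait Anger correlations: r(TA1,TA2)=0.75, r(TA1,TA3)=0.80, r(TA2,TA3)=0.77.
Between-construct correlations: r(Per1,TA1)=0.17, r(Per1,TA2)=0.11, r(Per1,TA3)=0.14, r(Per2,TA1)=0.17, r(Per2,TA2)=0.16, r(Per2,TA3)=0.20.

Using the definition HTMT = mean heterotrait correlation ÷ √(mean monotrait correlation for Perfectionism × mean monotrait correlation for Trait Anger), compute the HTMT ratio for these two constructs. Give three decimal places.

0.238

Mean heterotrait r = 0.95/6 = 0.1583.
Mean within-Per = 0.57/1 = 0.5700; mean within-TA = 2.32/3 = 0.7733.
Geometric mean = √(0.5700 × 0.7733) = 0.6639.
HTMT = 0.1583 / 0.6639 = 0.238.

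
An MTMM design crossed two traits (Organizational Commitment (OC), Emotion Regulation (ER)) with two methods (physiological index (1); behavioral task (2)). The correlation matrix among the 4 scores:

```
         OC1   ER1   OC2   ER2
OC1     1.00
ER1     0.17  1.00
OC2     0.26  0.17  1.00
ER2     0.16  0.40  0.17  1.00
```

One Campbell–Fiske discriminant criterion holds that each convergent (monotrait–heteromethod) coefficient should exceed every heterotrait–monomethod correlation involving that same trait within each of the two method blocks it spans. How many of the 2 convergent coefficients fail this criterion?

Each convergent coefficient versus the relevant comparison correlations:
OC (methods 1·2): 0.26 vs {0.17, 0.17} → pass.
ER (methods 1·2): 0.40 vs {0.17, 0.17} → pass.
0 of 2 fail.

0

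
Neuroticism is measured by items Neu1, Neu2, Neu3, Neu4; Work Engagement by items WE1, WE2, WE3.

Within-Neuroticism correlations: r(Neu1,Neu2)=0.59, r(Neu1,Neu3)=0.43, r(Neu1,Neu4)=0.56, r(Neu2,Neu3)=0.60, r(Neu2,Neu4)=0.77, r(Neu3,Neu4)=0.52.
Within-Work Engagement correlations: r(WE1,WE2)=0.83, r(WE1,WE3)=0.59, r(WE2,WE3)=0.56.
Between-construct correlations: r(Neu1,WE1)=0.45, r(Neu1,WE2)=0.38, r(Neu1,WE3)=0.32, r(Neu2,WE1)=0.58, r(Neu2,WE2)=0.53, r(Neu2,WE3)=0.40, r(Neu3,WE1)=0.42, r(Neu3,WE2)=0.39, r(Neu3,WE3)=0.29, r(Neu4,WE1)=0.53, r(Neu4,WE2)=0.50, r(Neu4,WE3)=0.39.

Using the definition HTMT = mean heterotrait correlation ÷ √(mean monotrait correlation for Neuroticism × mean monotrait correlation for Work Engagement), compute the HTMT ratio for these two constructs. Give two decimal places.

Between-construct mean = 5.18/12 = 0.4317.
Mean within-Neu = 3.47/6 = 0.5783; mean within-WE = 1.98/3 = 0.6600.
Geometric mean = √(0.5783 × 0.6600) = 0.6178.
HTMT = 0.4317 / 0.6178 = 0.70.

0.70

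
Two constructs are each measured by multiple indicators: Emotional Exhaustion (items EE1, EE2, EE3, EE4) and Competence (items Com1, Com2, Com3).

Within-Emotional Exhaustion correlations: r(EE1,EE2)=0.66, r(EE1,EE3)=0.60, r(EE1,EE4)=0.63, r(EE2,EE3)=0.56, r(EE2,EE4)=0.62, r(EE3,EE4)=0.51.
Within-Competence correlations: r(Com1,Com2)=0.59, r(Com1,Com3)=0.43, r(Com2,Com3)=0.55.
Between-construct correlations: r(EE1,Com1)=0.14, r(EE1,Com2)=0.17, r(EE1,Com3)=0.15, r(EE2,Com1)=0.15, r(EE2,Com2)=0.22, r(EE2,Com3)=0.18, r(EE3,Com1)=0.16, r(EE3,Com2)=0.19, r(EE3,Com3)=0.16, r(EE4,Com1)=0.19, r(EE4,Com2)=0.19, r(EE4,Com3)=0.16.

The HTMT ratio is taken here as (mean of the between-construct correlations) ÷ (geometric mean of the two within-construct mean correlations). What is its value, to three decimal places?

Mean heterotrait r = 2.06/12 = 0.1717.
Mean within-EE = 3.58/6 = 0.5967; mean within-Com = 1.57/3 = 0.5233.
Geometric mean = √(0.5967 × 0.5233) = 0.5588.
HTMT = 0.1717 / 0.5588 = 0.307.

0.307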